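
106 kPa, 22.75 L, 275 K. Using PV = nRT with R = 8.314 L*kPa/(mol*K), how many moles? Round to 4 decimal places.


PV = nRT, solve for n = PV / (RT).
PV = 106 * 22.75 = 2411.5
RT = 8.314 * 275 = 2286.35
n = 2411.5 / 2286.35
n = 1.0547379 mol, rounded to 4 dp:

1.0547 mol


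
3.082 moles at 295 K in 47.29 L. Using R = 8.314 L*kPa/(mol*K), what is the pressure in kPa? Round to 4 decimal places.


PV = nRT, solve for P = nRT / V.
nRT = 3.082 * 8.314 * 295 = 7559.0057
P = 7559.0057 / 47.29
P = 159.84363925 kPa, rounded to 4 dp:

159.8436 kPa


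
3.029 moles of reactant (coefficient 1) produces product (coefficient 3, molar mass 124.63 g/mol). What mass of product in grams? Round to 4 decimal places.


Use the coefficient ratio to convert reactant moles to product moles, then multiply by the product's molar mass.
moles_P = moles_R * (coeff_P / coeff_R) = 3.029 * (3/1) = 9.087
mass_P = moles_P * M_P = 9.087 * 124.63
mass_P = 1132.51281 g, rounded to 4 dp:

1132.5128 g


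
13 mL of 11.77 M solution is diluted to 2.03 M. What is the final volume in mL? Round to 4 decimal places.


Dilution: M1*V1 = M2*V2, solve for V2.
V2 = M1*V1 / M2
V2 = 11.77 * 13 / 2.03
V2 = 153.01 / 2.03
V2 = 75.37438424 mL, rounded to 4 dp:

75.3744 mL


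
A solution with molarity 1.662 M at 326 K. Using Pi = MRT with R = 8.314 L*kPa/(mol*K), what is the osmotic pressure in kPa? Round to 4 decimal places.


Osmotic pressure (van't Hoff): Pi = M*R*T.
RT = 8.314 * 326 = 2710.364
Pi = 1.662 * 2710.364
Pi = 4504.624968 kPa, rounded to 4 dp:

4504.6250 kPa


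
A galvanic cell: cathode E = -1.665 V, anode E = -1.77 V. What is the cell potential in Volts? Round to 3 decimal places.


Standard cell potential: E_cell = E_cathode - E_anode.
E_cell = -1.665 - (-1.77)
E_cell = 0.105 V, rounded to 3 dp:

0.105 V


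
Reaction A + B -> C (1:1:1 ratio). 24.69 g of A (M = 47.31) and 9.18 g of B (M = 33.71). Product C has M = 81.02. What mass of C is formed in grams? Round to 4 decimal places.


Find moles of each reactant; the smaller value is the limiting reagent in a 1:1:1 reaction, so moles_C equals moles of the limiter.
n_A = mass_A / M_A = 24.69 / 47.31 = 0.521877 mol
n_B = mass_B / M_B = 9.18 / 33.71 = 0.272323 mol
Limiting reagent: B (smaller), n_limiting = 0.272323 mol
mass_C = n_limiting * M_C = 0.272323 * 81.02
mass_C = 22.06360946 g, rounded to 4 dp:

22.0636 g


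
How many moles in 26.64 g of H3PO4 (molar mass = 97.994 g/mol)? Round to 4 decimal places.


n = mass / M
n = 26.64 / 97.994
n = 0.27185338 mol, rounded to 4 dp:

0.2719 mol


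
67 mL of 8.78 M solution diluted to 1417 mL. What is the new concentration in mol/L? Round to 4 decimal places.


Dilution: M1*V1 = M2*V2, solve for M2.
M2 = M1*V1 / V2
M2 = 8.78 * 67 / 1417
M2 = 588.26 / 1417
M2 = 0.41514467 mol/L, rounded to 4 dp:

0.4151 mol/L


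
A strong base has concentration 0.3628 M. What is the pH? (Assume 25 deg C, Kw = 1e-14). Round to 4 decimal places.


A strong base dissociates completely, so [OH-] equals the given concentration.
pOH = -log10([OH-]) = -log10(0.3628) = 0.440333
pH = 14 - pOH = 14 - 0.440333
pH = 13.559667, rounded to 4 dp:

13.5597


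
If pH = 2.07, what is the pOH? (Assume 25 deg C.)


At 25 deg C, pH + pOH = 14.
pOH = 14 - pH = 14 - 2.07
pOH = 11.93:

11.93


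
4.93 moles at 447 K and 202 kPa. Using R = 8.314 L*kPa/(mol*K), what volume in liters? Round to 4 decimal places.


PV = nRT, solve for V = nRT / P.
nRT = 4.93 * 8.314 * 447 = 18321.6449
V = 18321.6449 / 202
V = 90.70121238 L, rounded to 4 dp:

90.7012 L


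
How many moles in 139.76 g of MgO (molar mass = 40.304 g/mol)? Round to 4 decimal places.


n = mass / M
n = 139.76 / 40.304
n = 3.46764589 mol, rounded to 4 dp:

3.4676 mol


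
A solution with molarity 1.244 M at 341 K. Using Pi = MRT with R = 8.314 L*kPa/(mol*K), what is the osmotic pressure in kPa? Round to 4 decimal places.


Osmotic pressure (van't Hoff): Pi = M*R*T.
RT = 8.314 * 341 = 2835.074
Pi = 1.244 * 2835.074
Pi = 3526.832056 kPa, rounded to 4 dp:

3526.8321 kPa


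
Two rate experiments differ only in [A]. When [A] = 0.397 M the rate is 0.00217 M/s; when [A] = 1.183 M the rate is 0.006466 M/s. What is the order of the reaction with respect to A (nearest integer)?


Rate is proportional to [A]^n, so rate2/rate1 = ([A]2/[A]1)^n. Take logs to solve for n.
rate2/rate1 = 0.006466 / 0.00217 = 2.9797
[A]2/[A]1 = 1.183 / 0.397 = 2.9798
n = ln(2.9797) / ln(2.9798) = 1.0
Nearest integer order:

1


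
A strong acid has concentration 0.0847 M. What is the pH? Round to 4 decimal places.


A strong acid dissociates completely, so [H+] equals the given concentration.
pH = -log10([H+]) = -log10(0.0847)
pH = 1.07211659, rounded to 4 dp:

1.0721


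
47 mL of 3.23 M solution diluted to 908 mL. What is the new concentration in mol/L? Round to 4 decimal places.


Dilution: M1*V1 = M2*V2, solve for M2.
M2 = M1*V1 / V2
M2 = 3.23 * 47 / 908
M2 = 151.81 / 908
M2 = 0.16719163 mol/L, rounded to 4 dp:

0.1672 mol/L


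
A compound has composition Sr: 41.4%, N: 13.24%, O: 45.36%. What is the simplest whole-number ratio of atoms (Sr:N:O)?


Assume 100 g of compound, divide each mass% by atomic mass to get moles, then normalize by the smallest to get a raw atom ratio.
Moles per 100 g: Sr: 41.4/87.62 = 0.4725, N: 13.24/14.007 = 0.9452, O: 45.36/15.999 = 2.8352
Raw ratio (divide by min = 0.4725): Sr: 1.0, N: 2.001, O: 6.0
Multiply by 1 to clear fractions: Sr: 1.0 ~= 1, N: 2.001 ~= 2, O: 6.0 ~= 6
Reduce by GCD to get the simplest whole-number ratio:

1:2:6


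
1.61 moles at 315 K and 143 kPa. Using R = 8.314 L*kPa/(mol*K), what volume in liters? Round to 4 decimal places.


PV = nRT, solve for V = nRT / P.
nRT = 1.61 * 8.314 * 315 = 4216.4451
V = 4216.4451 / 143
V = 29.48563007 L, rounded to 4 dp:

29.4856 L


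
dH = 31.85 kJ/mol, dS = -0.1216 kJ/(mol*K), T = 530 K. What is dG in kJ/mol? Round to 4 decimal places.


Gibbs: dG = dH - T*dS (consistent units, dS already in kJ/(mol*K)).
T*dS = 530 * -0.1216 = -64.448
dG = 31.85 - (-64.448)
dG = 96.298 kJ/mol, rounded to 4 dp:

96.2980 kJ/mol


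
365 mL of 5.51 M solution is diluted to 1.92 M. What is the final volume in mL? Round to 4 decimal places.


Dilution: M1*V1 = M2*V2, solve for V2.
V2 = M1*V1 / M2
V2 = 5.51 * 365 / 1.92
V2 = 2011.15 / 1.92
V2 = 1047.47395833 mL, rounded to 4 dp:

1047.4740 mL


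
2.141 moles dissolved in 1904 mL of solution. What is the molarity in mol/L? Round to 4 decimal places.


Convert volume to liters: V_L = V_mL / 1000.
V_L = 1904 / 1000 = 1.904 L
M = n / V_L = 2.141 / 1.904
M = 1.12447479 mol/L, rounded to 4 dp:

1.1245 mol/L


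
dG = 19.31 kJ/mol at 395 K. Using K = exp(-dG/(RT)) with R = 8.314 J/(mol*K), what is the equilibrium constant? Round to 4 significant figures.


dG is in kJ/mol; multiply by 1000 to match R in J/(mol*K).
RT = 8.314 * 395 = 3284.03 J/mol
exponent = -dG*1000 / (RT) = -(19.31*1000) / 3284.03 = -5.87997065
K = exp(-5.87997065)
K = 0.0027948673, rounded to 4 significant figures:

0.002795


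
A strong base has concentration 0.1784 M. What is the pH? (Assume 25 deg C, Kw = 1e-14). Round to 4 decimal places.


A strong base dissociates completely, so [OH-] equals the given concentration.
pOH = -log10([OH-]) = -log10(0.1784) = 0.748605
pH = 14 - pOH = 14 - 0.748605
pH = 13.251395, rounded to 4 dp:

13.2514


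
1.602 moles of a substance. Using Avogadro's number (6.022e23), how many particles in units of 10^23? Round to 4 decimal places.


N = n * NA, then divide by 1e23 for the requested units.
N / 1e23 = n * 6.022
N / 1e23 = 1.602 * 6.022
N / 1e23 = 9.647244, rounded to 4 dp:

9.6472


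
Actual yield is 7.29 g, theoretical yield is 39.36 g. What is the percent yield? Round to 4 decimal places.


% yield = 100 * actual / theoretical
% yield = 100 * 7.29 / 39.36
% yield = 18.52134146 %, rounded to 4 dp:

18.5213 %


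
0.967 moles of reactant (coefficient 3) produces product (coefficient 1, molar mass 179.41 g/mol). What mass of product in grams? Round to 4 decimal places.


Use the coefficient ratio to convert reactant moles to product moles, then multiply by the product's molar mass.
moles_P = moles_R * (coeff_P / coeff_R) = 0.967 * (1/3) = 0.322333
mass_P = moles_P * M_P = 0.322333 * 179.41
mass_P = 57.82976353 g, rounded to 4 dp:

57.8298 g


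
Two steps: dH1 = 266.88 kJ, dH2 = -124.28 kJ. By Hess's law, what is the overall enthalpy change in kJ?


Hess's law: enthalpy is a state function, so add the step enthalpies.
dH_total = dH1 + dH2 = 266.88 + (-124.28)
dH_total = 142.6 kJ:

142.60 kJ


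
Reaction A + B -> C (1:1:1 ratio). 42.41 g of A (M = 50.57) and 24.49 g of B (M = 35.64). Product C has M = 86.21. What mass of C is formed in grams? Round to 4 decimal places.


Find moles of each reactant; the smaller value is the limiting reagent in a 1:1:1 reaction, so moles_C equals moles of the limiter.
n_A = mass_A / M_A = 42.41 / 50.57 = 0.83864 mol
n_B = mass_B / M_B = 24.49 / 35.64 = 0.687149 mol
Limiting reagent: B (smaller), n_limiting = 0.687149 mol
mass_C = n_limiting * M_C = 0.687149 * 86.21
mass_C = 59.23911529 g, rounded to 4 dp:

59.2391 g


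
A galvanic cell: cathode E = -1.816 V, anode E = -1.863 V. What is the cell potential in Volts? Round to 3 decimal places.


Standard cell potential: E_cell = E_cathode - E_anode.
E_cell = -1.816 - (-1.863)
E_cell = 0.047 V, rounded to 3 dp:

0.047 V


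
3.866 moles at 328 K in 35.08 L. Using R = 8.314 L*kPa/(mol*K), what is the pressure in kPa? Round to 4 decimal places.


PV = nRT, solve for P = nRT / V.
nRT = 3.866 * 8.314 * 328 = 10542.5511
P = 10542.5511 / 35.08
P = 300.52882269 kPa, rounded to 4 dp:

300.5288 kPa


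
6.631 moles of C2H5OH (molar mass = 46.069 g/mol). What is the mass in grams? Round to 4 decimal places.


mass = n * M
mass = 6.631 * 46.069
mass = 305.483539 g, rounded to 4 dp:

305.4835 g


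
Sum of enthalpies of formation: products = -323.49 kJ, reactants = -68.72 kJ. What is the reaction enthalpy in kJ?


dH_rxn = sum(dH_f products) - sum(dH_f reactants)
dH_rxn = -323.49 - (-68.72)
dH_rxn = -254.77 kJ:

-254.77 kJ


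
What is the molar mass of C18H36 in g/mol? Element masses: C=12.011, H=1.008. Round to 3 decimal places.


M = sum(count * atomic_mass) over atoms.
M = 18*12.011 + 36*1.008
M = 216.198 + 36.288
M = 252.486 g/mol, rounded to 3 dp:

252.486 g/mol


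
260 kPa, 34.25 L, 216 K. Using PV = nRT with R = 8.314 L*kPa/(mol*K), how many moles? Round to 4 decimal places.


PV = nRT, solve for n = PV / (RT).
PV = 260 * 34.25 = 8905.0
RT = 8.314 * 216 = 1795.824
n = 8905.0 / 1795.824
n = 4.95872647 mol, rounded to 4 dp:

4.9587 mol


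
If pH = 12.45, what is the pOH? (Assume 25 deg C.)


At 25 deg C, pH + pOH = 14.
pOH = 14 - pH = 14 - 12.45
pOH = 1.55:

1.55


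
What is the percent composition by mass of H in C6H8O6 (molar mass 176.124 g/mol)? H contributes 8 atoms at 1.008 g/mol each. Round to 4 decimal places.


pct = 100 * (n_elem * M_elem) / M_total
mass_contribution = 8 * 1.008 = 8.064 g/mol
pct = 100 * 8.064 / 176.124
pct = 4.57859236 %, rounded to 4 dp:

4.5786 %


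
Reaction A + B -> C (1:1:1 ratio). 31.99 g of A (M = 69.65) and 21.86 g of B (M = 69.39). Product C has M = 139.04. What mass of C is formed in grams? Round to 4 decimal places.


Find moles of each reactant; the smaller value is the limiting reagent in a 1:1:1 reaction, so moles_C equals moles of the limiter.
n_A = mass_A / M_A = 31.99 / 69.65 = 0.459296 mol
n_B = mass_B / M_B = 21.86 / 69.39 = 0.315031 mol
Limiting reagent: B (smaller), n_limiting = 0.315031 mol
mass_C = n_limiting * M_C = 0.315031 * 139.04
mass_C = 43.80191024 g, rounded to 4 dp:

43.8019 g


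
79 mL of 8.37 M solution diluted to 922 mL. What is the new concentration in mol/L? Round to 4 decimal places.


Dilution: M1*V1 = M2*V2, solve for M2.
M2 = M1*V1 / V2
M2 = 8.37 * 79 / 922
M2 = 661.23 / 922
M2 = 0.7171692 mol/L, rounded to 4 dp:

0.7172 mol/L


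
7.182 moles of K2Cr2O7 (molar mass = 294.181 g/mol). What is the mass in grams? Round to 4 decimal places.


mass = n * M
mass = 7.182 * 294.181
mass = 2112.807942 g, rounded to 4 dp:

2112.8079 g


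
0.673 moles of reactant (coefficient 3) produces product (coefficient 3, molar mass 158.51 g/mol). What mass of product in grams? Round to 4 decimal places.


Use the coefficient ratio to convert reactant moles to product moles, then multiply by the product's molar mass.
moles_P = moles_R * (coeff_P / coeff_R) = 0.673 * (3/3) = 0.673
mass_P = moles_P * M_P = 0.673 * 158.51
mass_P = 106.67723 g, rounded to 4 dp:

106.6772 g


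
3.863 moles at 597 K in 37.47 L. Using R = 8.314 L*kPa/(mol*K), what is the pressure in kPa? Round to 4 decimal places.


PV = nRT, solve for P = nRT / V.
nRT = 3.863 * 8.314 * 597 = 19173.8383
P = 19173.8383 / 37.47
P = 511.71172405 kPa, rounded to 4 dp:

511.7117 kPa


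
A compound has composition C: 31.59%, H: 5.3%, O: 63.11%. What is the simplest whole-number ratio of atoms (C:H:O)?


Assume 100 g of compound, divide each mass% by atomic mass to get moles, then normalize by the smallest to get a raw atom ratio.
Moles per 100 g: C: 31.59/12.011 = 2.6301, H: 5.3/1.008 = 5.2579, O: 63.11/15.999 = 3.9446
Raw ratio (divide by min = 2.6301): C: 1.0, H: 1.999, O: 1.5
Multiply by 2 to clear fractions: C: 2.0 ~= 2, H: 3.998 ~= 4, O: 3.0 ~= 3
Reduce by GCD to get the simplest whole-number ratio:

2:4:3


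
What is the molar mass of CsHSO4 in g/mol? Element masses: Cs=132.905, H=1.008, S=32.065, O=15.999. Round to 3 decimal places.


M = sum(count * atomic_mass) over atoms.
M = 1*132.905 + 1*1.008 + 1*32.065 + 4*15.999
M = 132.905 + 1.008 + 32.065 + 63.996
M = 229.974 g/mol, rounded to 3 dp:

229.974 g/mol


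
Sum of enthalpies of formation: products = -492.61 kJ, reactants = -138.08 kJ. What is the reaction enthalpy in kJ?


dH_rxn = sum(dH_f products) - sum(dH_f reactants)
dH_rxn = -492.61 - (-138.08)
dH_rxn = -354.53 kJ:

-354.53 kJ


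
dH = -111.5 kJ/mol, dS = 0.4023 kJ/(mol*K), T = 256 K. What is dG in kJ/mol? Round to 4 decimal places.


Gibbs: dG = dH - T*dS (consistent units, dS already in kJ/(mol*K)).
T*dS = 256 * 0.4023 = 102.9888
dG = -111.5 - (102.9888)
dG = -214.4888 kJ/mol, rounded to 4 dp:

-214.4888 kJ/mol


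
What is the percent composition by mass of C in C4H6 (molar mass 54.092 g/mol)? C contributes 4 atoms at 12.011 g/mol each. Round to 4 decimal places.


pct = 100 * (n_elem * M_elem) / M_total
mass_contribution = 4 * 12.011 = 48.044 g/mol
pct = 100 * 48.044 / 54.092
pct = 88.81904903 %, rounded to 4 dp:

88.8190 %


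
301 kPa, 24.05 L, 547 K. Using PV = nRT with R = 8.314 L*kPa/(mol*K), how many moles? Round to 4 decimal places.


PV = nRT, solve for n = PV / (RT).
PV = 301 * 24.05 = 7239.05
RT = 8.314 * 547 = 4547.758
n = 7239.05 / 4547.758
n = 1.59178435 mol, rounded to 4 dp:

1.5918 mol


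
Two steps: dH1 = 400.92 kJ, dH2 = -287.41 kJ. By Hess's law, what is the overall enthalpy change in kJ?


Hess's law: enthalpy is a state function, so add the step enthalpies.
dH_total = dH1 + dH2 = 400.92 + (-287.41)
dH_total = 113.51 kJ:

113.51 kJ


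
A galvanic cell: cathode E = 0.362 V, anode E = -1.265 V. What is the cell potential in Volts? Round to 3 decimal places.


Standard cell potential: E_cell = E_cathode - E_anode.
E_cell = 0.362 - (-1.265)
E_cell = 1.627 V, rounded to 3 dp:

1.627 V


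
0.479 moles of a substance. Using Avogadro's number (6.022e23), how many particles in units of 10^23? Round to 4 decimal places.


N = n * NA, then divide by 1e23 for the requested units.
N / 1e23 = n * 6.022
N / 1e23 = 0.479 * 6.022
N / 1e23 = 2.884538, rounded to 4 dp:

2.8845


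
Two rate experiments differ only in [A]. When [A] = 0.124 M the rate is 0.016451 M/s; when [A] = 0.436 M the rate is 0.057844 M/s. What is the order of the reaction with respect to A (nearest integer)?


Rate is proportional to [A]^n, so rate2/rate1 = ([A]2/[A]1)^n. Take logs to solve for n.
rate2/rate1 = 0.057844 / 0.016451 = 3.5161
[A]2/[A]1 = 0.436 / 0.124 = 3.5161
n = ln(3.5161) / ln(3.5161) = 1.0
Nearest integer order:

1


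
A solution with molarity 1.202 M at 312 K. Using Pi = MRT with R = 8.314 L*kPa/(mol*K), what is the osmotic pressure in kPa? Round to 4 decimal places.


Osmotic pressure (van't Hoff): Pi = M*R*T.
RT = 8.314 * 312 = 2593.968
Pi = 1.202 * 2593.968
Pi = 3117.949536 kPa, rounded to 4 dp:

3117.9495 kPa


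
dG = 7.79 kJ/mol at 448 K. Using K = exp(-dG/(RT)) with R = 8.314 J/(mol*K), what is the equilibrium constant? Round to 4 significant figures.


dG is in kJ/mol; multiply by 1000 to match R in J/(mol*K).
RT = 8.314 * 448 = 3724.672 J/mol
exponent = -dG*1000 / (RT) = -(7.79*1000) / 3724.672 = -2.09145933
K = exp(-2.09145933)
K = 0.12350677, rounded to 4 significant figures:

0.1235


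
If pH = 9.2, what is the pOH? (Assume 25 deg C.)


At 25 deg C, pH + pOH = 14.
pOH = 14 - pH = 14 - 9.2
pOH = 4.8:

4.80


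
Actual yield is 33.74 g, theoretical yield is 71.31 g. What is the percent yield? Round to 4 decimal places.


% yield = 100 * actual / theoretical
% yield = 100 * 33.74 / 71.31
% yield = 47.31454214 %, rounded to 4 dp:

47.3145 %


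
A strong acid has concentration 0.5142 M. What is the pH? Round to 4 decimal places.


A strong acid dissociates completely, so [H+] equals the given concentration.
pH = -log10([H+]) = -log10(0.5142)
pH = 0.28886793, rounded to 4 dp:

0.2889


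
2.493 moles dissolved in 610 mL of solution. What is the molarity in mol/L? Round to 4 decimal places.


Convert volume to liters: V_L = V_mL / 1000.
V_L = 610 / 1000 = 0.61 L
M = n / V_L = 2.493 / 0.61
M = 4.08688525 mol/L, rounded to 4 dp:

4.0869 mol/L


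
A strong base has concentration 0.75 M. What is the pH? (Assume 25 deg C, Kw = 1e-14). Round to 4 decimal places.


A strong base dissociates completely, so [OH-] equals the given concentration.
pOH = -log10([OH-]) = -log10(0.75) = 0.124939
pH = 14 - pOH = 14 - 0.124939
pH = 13.875061, rounded to 4 dp:

13.8751


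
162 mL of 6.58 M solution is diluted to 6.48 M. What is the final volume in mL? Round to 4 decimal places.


Dilution: M1*V1 = M2*V2, solve for V2.
V2 = M1*V1 / M2
V2 = 6.58 * 162 / 6.48
V2 = 1065.96 / 6.48
V2 = 164.5 mL, rounded to 4 dp:

164.5000 mL


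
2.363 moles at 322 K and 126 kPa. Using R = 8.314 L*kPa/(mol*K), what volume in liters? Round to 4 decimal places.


PV = nRT, solve for V = nRT / P.
nRT = 2.363 * 8.314 * 322 = 6326.0062
V = 6326.0062 / 126
V = 50.20639841 L, rounded to 4 dp:

50.2064 L


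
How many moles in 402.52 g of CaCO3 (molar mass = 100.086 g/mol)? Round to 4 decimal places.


n = mass / M
n = 402.52 / 100.086
n = 4.0217413 mol, rounded to 4 dp:

4.0217 mol


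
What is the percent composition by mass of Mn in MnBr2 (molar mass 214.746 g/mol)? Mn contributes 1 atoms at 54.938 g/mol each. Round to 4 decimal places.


pct = 100 * (n_elem * M_elem) / M_total
mass_contribution = 1 * 54.938 = 54.938 g/mol
pct = 100 * 54.938 / 214.746
pct = 25.58278152 %, rounded to 4 dp:

25.5828 %


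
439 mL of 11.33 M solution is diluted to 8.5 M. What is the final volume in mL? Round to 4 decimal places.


Dilution: M1*V1 = M2*V2, solve for V2.
V2 = M1*V1 / M2
V2 = 11.33 * 439 / 8.5
V2 = 4973.87 / 8.5
V2 = 585.16117647 mL, rounded to 4 dp:

585.1612 mL


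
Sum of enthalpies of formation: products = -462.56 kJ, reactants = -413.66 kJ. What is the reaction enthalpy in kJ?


dH_rxn = sum(dH_f products) - sum(dH_f reactants)
dH_rxn = -462.56 - (-413.66)
dH_rxn = -48.9 kJ:

-48.90 kJ


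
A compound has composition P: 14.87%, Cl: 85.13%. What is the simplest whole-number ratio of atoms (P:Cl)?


Assume 100 g of compound, divide each mass% by atomic mass to get moles, then normalize by the smallest to get a raw atom ratio.
Moles per 100 g: P: 14.87/30.974 = 0.4801, Cl: 85.13/35.453 = 2.4012
Raw ratio (divide by min = 0.4801): P: 1.0, Cl: 5.002
Multiply by 1 to clear fractions: P: 1.0 ~= 1, Cl: 5.002 ~= 5
Reduce by GCD to get the simplest whole-number ratio:

1:5


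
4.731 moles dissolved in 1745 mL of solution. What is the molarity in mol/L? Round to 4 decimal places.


Convert volume to liters: V_L = V_mL / 1000.
V_L = 1745 / 1000 = 1.745 L
M = n / V_L = 4.731 / 1.745
M = 2.71117479 mol/L, rounded to 4 dp:

2.7112 mol/L


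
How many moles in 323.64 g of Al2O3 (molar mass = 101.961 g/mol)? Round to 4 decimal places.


n = mass / M
n = 323.64 / 101.961
n = 3.17415482 mol, rounded to 4 dp:

3.1742 mol


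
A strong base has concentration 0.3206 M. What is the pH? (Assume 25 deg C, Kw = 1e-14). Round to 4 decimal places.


A strong base dissociates completely, so [OH-] equals the given concentration.
pOH = -log10([OH-]) = -log10(0.3206) = 0.494036
pH = 14 - pOH = 14 - 0.494036
pH = 13.505964, rounded to 4 dp:

13.5060


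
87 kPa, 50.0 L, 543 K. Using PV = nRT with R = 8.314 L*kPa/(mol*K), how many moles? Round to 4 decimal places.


PV = nRT, solve for n = PV / (RT).
PV = 87 * 50.0 = 4350.0
RT = 8.314 * 543 = 4514.502
n = 4350.0 / 4514.502
n = 0.96356143 mol, rounded to 4 dp:

0.9636 mol


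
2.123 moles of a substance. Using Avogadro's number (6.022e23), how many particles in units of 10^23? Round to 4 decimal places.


N = n * NA, then divide by 1e23 for the requested units.
N / 1e23 = n * 6.022
N / 1e23 = 2.123 * 6.022
N / 1e23 = 12.784706, rounded to 4 dp:

12.7847


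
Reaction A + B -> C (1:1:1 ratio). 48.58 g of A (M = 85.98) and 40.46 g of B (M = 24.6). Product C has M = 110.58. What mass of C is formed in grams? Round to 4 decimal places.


Find moles of each reactant; the smaller value is the limiting reagent in a 1:1:1 reaction, so moles_C equals moles of the limiter.
n_A = mass_A / M_A = 48.58 / 85.98 = 0.565015 mol
n_B = mass_B / M_B = 40.46 / 24.6 = 1.644715 mol
Limiting reagent: A (smaller), n_limiting = 0.565015 mol
mass_C = n_limiting * M_C = 0.565015 * 110.58
mass_C = 62.4793587 g, rounded to 4 dp:

62.4794 g


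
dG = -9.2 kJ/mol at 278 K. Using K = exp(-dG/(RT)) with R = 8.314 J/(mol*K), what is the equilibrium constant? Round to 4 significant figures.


dG is in kJ/mol; multiply by 1000 to match R in J/(mol*K).
RT = 8.314 * 278 = 2311.292 J/mol
exponent = -dG*1000 / (RT) = -(-9.2*1000) / 2311.292 = 3.98045768
K = exp(3.98045768)
K = 53.541534, rounded to 4 significant figures:

53.54


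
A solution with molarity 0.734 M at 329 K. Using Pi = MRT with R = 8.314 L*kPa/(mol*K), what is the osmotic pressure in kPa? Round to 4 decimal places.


Osmotic pressure (van't Hoff): Pi = M*R*T.
RT = 8.314 * 329 = 2735.306
Pi = 0.734 * 2735.306
Pi = 2007.714604 kPa, rounded to 4 dp:

2007.7146 kPa


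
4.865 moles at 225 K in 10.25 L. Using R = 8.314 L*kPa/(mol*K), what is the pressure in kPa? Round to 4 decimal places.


PV = nRT, solve for P = nRT / V.
nRT = 4.865 * 8.314 * 225 = 9100.7123
P = 9100.7123 / 10.25
P = 887.87437073 kPa, rounded to 4 dp:

887.8744 kPa


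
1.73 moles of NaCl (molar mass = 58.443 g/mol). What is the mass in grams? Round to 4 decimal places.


mass = n * M
mass = 1.73 * 58.443
mass = 101.10639 g, rounded to 4 dp:

101.1064 g


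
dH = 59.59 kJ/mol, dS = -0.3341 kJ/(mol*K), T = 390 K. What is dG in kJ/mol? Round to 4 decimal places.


Gibbs: dG = dH - T*dS (consistent units, dS already in kJ/(mol*K)).
T*dS = 390 * -0.3341 = -130.299
dG = 59.59 - (-130.299)
dG = 189.889 kJ/mol, rounded to 4 dp:

189.8890 kJ/mol


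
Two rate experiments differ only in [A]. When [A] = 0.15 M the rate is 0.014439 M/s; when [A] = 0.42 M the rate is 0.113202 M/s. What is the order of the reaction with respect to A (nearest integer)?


Rate is proportional to [A]^n, so rate2/rate1 = ([A]2/[A]1)^n. Take logs to solve for n.
rate2/rate1 = 0.113202 / 0.014439 = 7.84
[A]2/[A]1 = 0.42 / 0.15 = 2.8
n = ln(7.84) / ln(2.8) = 2.0
Nearest integer order:

2


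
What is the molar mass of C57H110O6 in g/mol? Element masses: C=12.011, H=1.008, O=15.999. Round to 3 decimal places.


M = sum(count * atomic_mass) over atoms.
M = 57*12.011 + 110*1.008 + 6*15.999
M = 684.627 + 110.88 + 95.994
M = 891.501 g/mol, rounded to 3 dp:

891.501 g/mol


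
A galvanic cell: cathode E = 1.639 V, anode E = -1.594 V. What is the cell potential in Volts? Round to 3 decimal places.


Standard cell potential: E_cell = E_cathode - E_anode.
E_cell = 1.639 - (-1.594)
E_cell = 3.233 V, rounded to 3 dp:

3.233 V


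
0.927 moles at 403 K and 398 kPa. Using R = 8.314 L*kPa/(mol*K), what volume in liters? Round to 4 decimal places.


PV = nRT, solve for V = nRT / P.
nRT = 0.927 * 8.314 * 403 = 3105.9524
V = 3105.9524 / 398
V = 7.8039005 L, rounded to 4 dp:

7.8039 L


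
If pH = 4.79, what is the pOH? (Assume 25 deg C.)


At 25 deg C, pH + pOH = 14.
pOH = 14 - pH = 14 - 4.79
pOH = 9.21:

9.21


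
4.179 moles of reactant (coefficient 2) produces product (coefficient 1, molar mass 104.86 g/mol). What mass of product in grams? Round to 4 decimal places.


Use the coefficient ratio to convert reactant moles to product moles, then multiply by the product's molar mass.
moles_P = moles_R * (coeff_P / coeff_R) = 4.179 * (1/2) = 2.0895
mass_P = moles_P * M_P = 2.0895 * 104.86
mass_P = 219.10497 g, rounded to 4 dp:

219.1050 g


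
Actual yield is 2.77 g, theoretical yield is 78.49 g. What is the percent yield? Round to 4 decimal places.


% yield = 100 * actual / theoretical
% yield = 100 * 2.77 / 78.49
% yield = 3.52911199 %, rounded to 4 dp:

3.5291 %


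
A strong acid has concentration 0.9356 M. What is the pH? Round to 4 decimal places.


A strong acid dissociates completely, so [H+] equals the given concentration.
pH = -log10([H+]) = -log10(0.9356)
pH = 0.02890979, rounded to 4 dp:

0.0289


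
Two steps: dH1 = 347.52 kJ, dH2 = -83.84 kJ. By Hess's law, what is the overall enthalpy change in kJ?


Hess's law: enthalpy is a state function, so add the step enthalpies.
dH_total = dH1 + dH2 = 347.52 + (-83.84)
dH_total = 263.68 kJ:

263.68 kJ


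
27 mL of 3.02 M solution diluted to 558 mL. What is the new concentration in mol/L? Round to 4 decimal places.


Dilution: M1*V1 = M2*V2, solve for M2.
M2 = M1*V1 / V2
M2 = 3.02 * 27 / 558
M2 = 81.54 / 558
M2 = 0.14612903 mol/L, rounded to 4 dp:

0.1461 mol/L


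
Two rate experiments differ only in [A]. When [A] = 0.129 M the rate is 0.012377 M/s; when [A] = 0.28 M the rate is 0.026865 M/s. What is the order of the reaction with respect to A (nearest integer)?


Rate is proportional to [A]^n, so rate2/rate1 = ([A]2/[A]1)^n. Take logs to solve for n.
rate2/rate1 = 0.026865 / 0.012377 = 2.1706
[A]2/[A]1 = 0.28 / 0.129 = 2.1705
n = ln(2.1706) / ln(2.1705) = 1.0
Nearest integer order:

1


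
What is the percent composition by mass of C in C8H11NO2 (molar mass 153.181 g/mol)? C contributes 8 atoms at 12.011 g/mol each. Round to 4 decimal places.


pct = 100 * (n_elem * M_elem) / M_total
mass_contribution = 8 * 12.011 = 96.088 g/mol
pct = 100 * 96.088 / 153.181
pct = 62.72840626 %, rounded to 4 dp:

62.7284 %


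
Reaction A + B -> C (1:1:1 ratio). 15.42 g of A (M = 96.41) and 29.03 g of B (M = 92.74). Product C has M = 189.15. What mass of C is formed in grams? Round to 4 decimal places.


Find moles of each reactant; the smaller value is the limiting reagent in a 1:1:1 reaction, so moles_C equals moles of the limiter.
n_A = mass_A / M_A = 15.42 / 96.41 = 0.159942 mol
n_B = mass_B / M_B = 29.03 / 92.74 = 0.313026 mol
Limiting reagent: A (smaller), n_limiting = 0.159942 mol
mass_C = n_limiting * M_C = 0.159942 * 189.15
mass_C = 30.2530293 g, rounded to 4 dp:

30.2530 g


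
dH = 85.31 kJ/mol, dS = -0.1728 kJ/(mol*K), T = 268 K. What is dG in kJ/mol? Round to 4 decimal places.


Gibbs: dG = dH - T*dS (consistent units, dS already in kJ/(mol*K)).
T*dS = 268 * -0.1728 = -46.3104
dG = 85.31 - (-46.3104)
dG = 131.6204 kJ/mol, rounded to 4 dp:

131.6204 kJ/mol


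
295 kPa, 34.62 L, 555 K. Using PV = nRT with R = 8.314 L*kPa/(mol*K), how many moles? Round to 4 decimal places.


PV = nRT, solve for n = PV / (RT).
PV = 295 * 34.62 = 10212.9
RT = 8.314 * 555 = 4614.27
n = 10212.9 / 4614.27
n = 2.21332952 mol, rounded to 4 dp:

2.2133 mol


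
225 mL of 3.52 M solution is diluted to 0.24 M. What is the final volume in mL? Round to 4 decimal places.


Dilution: M1*V1 = M2*V2, solve for V2.
V2 = M1*V1 / M2
V2 = 3.52 * 225 / 0.24
V2 = 792.0 / 0.24
V2 = 3300.0 mL, rounded to 4 dp:

3300.0000 mL


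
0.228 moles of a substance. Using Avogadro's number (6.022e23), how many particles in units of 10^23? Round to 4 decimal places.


N = n * NA, then divide by 1e23 for the requested units.
N / 1e23 = n * 6.022
N / 1e23 = 0.228 * 6.022
N / 1e23 = 1.373016, rounded to 4 dp:

1.3730


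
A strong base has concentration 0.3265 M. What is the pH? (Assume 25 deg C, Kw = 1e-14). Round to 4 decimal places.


A strong base dissociates completely, so [OH-] equals the given concentration.
pOH = -log10([OH-]) = -log10(0.3265) = 0.486117
pH = 14 - pOH = 14 - 0.486117
pH = 13.513883, rounded to 4 dp:

13.5139


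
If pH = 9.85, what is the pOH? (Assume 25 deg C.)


At 25 deg C, pH + pOH = 14.
pOH = 14 - pH = 14 - 9.85
pOH = 4.15:

4.15


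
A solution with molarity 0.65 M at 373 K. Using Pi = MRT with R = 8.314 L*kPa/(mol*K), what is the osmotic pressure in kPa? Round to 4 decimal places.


Osmotic pressure (van't Hoff): Pi = M*R*T.
RT = 8.314 * 373 = 3101.122
Pi = 0.65 * 3101.122
Pi = 2015.7293 kPa, rounded to 4 dp:

2015.7293 kPa


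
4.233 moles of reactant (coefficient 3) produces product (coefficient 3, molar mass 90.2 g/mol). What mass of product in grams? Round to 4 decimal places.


Use the coefficient ratio to convert reactant moles to product moles, then multiply by the product's molar mass.
moles_P = moles_R * (coeff_P / coeff_R) = 4.233 * (3/3) = 4.233
mass_P = moles_P * M_P = 4.233 * 90.2
mass_P = 381.8166 g, rounded to 4 dp:

381.8166 g


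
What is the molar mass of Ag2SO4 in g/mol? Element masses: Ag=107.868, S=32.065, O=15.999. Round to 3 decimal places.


M = sum(count * atomic_mass) over atoms.
M = 2*107.868 + 1*32.065 + 4*15.999
M = 215.736 + 32.065 + 63.996
M = 311.797 g/mol, rounded to 3 dp:

311.797 g/mol


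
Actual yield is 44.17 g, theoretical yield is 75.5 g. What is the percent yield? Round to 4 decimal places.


% yield = 100 * actual / theoretical
% yield = 100 * 44.17 / 75.5
% yield = 58.50331126 %, rounded to 4 dp:

58.5033 %


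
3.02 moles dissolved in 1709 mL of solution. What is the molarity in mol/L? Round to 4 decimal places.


Convert volume to liters: V_L = V_mL / 1000.
V_L = 1709 / 1000 = 1.709 L
M = n / V_L = 3.02 / 1.709
M = 1.76711527 mol/L, rounded to 4 dp:

1.7671 mol/L


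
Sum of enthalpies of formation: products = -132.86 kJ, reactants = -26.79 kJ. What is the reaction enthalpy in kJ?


dH_rxn = sum(dH_f products) - sum(dH_f reactants)
dH_rxn = -132.86 - (-26.79)
dH_rxn = -106.07 kJ:

-106.07 kJ


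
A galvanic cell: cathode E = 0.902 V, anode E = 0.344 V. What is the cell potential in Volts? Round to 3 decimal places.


Standard cell potential: E_cell = E_cathode - E_anode.
E_cell = 0.902 - (0.344)
E_cell = 0.558 V, rounded to 3 dp:

0.558 V


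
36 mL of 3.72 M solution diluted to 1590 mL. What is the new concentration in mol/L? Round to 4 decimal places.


Dilution: M1*V1 = M2*V2, solve for M2.
M2 = M1*V1 / V2
M2 = 3.72 * 36 / 1590
M2 = 133.92 / 1590
M2 = 0.08422642 mol/L, rounded to 4 dp:

0.0842 mol/L


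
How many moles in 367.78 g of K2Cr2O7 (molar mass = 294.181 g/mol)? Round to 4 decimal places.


n = mass / M
n = 367.78 / 294.181
n = 1.25018271 mol, rounded to 4 dp:

1.2502 mol


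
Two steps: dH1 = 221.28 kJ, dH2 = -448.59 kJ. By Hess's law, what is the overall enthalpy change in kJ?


Hess's law: enthalpy is a state function, so add the step enthalpies.
dH_total = dH1 + dH2 = 221.28 + (-448.59)
dH_total = -227.31 kJ:

-227.31 kJ


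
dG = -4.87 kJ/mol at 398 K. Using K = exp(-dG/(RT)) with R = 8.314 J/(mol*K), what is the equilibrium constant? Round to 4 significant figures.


dG is in kJ/mol; multiply by 1000 to match R in J/(mol*K).
RT = 8.314 * 398 = 3308.972 J/mol
exponent = -dG*1000 / (RT) = -(-4.87*1000) / 3308.972 = 1.47175618
K = exp(1.47175618)
K = 4.3568799, rounded to 4 significant figures:

4.357


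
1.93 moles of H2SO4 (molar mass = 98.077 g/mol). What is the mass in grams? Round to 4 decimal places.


mass = n * M
mass = 1.93 * 98.077
mass = 189.28861 g, rounded to 4 dp:

189.2886 g


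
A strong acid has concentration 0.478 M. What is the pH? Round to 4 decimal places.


A strong acid dissociates completely, so [H+] equals the given concentration.
pH = -log10([H+]) = -log10(0.478)
pH = 0.3205721, rounded to 4 dp:

0.3206


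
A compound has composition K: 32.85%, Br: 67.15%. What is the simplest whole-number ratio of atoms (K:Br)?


Assume 100 g of compound, divide each mass% by atomic mass to get moles, then normalize by the smallest to get a raw atom ratio.
Moles per 100 g: K: 32.85/39.098 = 0.8402, Br: 67.15/79.904 = 0.8404
Raw ratio (divide by min = 0.8402): K: 1.0, Br: 1.0
Multiply by 1 to clear fractions: K: 1.0 ~= 1, Br: 1.0 ~= 1
Reduce by GCD to get the simplest whole-number ratio:

1:1


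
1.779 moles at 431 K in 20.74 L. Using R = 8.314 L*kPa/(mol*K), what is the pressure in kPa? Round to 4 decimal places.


PV = nRT, solve for P = nRT / V.
nRT = 1.779 * 8.314 * 431 = 6374.7512
P = 6374.7512 / 20.74
P = 307.36505304 kPa, rounded to 4 dp:

307.3651 kPa


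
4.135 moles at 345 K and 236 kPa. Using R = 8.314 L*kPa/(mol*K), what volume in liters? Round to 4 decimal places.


PV = nRT, solve for V = nRT / P.
nRT = 4.135 * 8.314 * 345 = 11860.5445
V = 11860.5445 / 236
V = 50.25654449 L, rounded to 4 dp:

50.2565 L


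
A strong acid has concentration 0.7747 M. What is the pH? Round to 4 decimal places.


A strong acid dissociates completely, so [H+] equals the given concentration.
pH = -log10([H+]) = -log10(0.7747)
pH = 0.11086644, rounded to 4 dp:

0.1109


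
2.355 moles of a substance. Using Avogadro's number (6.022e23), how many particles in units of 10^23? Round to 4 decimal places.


N = n * NA, then divide by 1e23 for the requested units.
N / 1e23 = n * 6.022
N / 1e23 = 2.355 * 6.022
N / 1e23 = 14.18181, rounded to 4 dp:

14.1818


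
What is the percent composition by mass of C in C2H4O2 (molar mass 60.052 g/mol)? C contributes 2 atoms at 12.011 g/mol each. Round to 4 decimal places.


pct = 100 * (n_elem * M_elem) / M_total
mass_contribution = 2 * 12.011 = 24.022 g/mol
pct = 100 * 24.022 / 60.052
pct = 40.00199827 %, rounded to 4 dp:

40.0020 %


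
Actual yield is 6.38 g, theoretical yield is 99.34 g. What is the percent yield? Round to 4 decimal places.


% yield = 100 * actual / theoretical
% yield = 100 * 6.38 / 99.34
% yield = 6.42238776 %, rounded to 4 dp:

6.4224 %


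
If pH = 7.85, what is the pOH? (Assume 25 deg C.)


At 25 deg C, pH + pOH = 14.
pOH = 14 - pH = 14 - 7.85
pOH = 6.15:

6.15


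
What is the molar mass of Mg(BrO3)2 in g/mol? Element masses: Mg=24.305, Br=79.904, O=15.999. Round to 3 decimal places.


M = sum(count * atomic_mass) over atoms.
M = 1*24.305 + 2*79.904 + 6*15.999
M = 24.305 + 159.808 + 95.994
M = 280.107 g/mol, rounded to 3 dp:

280.107 g/mol


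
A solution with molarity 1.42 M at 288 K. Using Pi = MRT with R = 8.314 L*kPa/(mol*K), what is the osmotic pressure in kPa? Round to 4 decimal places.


Osmotic pressure (van't Hoff): Pi = M*R*T.
RT = 8.314 * 288 = 2394.432
Pi = 1.42 * 2394.432
Pi = 3400.09344 kPa, rounded to 4 dp:

3400.0934 kPa


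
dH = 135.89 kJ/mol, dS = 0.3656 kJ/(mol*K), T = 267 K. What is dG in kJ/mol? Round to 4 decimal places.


Gibbs: dG = dH - T*dS (consistent units, dS already in kJ/(mol*K)).
T*dS = 267 * 0.3656 = 97.6152
dG = 135.89 - (97.6152)
dG = 38.2748 kJ/mol, rounded to 4 dp:

38.2748 kJ/mol


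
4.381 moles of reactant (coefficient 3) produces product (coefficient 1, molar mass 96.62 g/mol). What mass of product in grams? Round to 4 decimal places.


Use the coefficient ratio to convert reactant moles to product moles, then multiply by the product's molar mass.
moles_P = moles_R * (coeff_P / coeff_R) = 4.381 * (1/3) = 1.460333
mass_P = moles_P * M_P = 1.460333 * 96.62
mass_P = 141.09737446 g, rounded to 4 dp:

141.0974 g


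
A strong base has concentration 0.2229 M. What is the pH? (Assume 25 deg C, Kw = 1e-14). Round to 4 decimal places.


A strong base dissociates completely, so [OH-] equals the given concentration.
pOH = -log10([OH-]) = -log10(0.2229) = 0.65189
pH = 14 - pOH = 14 - 0.65189
pH = 13.34811, rounded to 4 dp:

13.3481


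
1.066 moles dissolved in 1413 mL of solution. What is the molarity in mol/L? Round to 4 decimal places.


Convert volume to liters: V_L = V_mL / 1000.
V_L = 1413 / 1000 = 1.413 L
M = n / V_L = 1.066 / 1.413
M = 0.75442321 mol/L, rounded to 4 dp:

0.7544 mol/L


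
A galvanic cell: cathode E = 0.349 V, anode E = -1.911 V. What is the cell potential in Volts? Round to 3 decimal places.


Standard cell potential: E_cell = E_cathode - E_anode.
E_cell = 0.349 - (-1.911)
E_cell = 2.26 V, rounded to 3 dp:

2.260 V


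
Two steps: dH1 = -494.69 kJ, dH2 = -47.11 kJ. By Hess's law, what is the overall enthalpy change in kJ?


Hess's law: enthalpy is a state function, so add the step enthalpies.
dH_total = dH1 + dH2 = -494.69 + (-47.11)
dH_total = -541.8 kJ:

-541.80 kJ


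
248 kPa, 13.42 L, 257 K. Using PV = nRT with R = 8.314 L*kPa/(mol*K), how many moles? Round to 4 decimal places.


PV = nRT, solve for n = PV / (RT).
PV = 248 * 13.42 = 3328.16
RT = 8.314 * 257 = 2136.698
n = 3328.16 / 2136.698
n = 1.55761834 mol, rounded to 4 dp:

1.5576 mol


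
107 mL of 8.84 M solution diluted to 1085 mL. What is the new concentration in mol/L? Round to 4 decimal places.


Dilution: M1*V1 = M2*V2, solve for M2.
M2 = M1*V1 / V2
M2 = 8.84 * 107 / 1085
M2 = 945.88 / 1085
M2 = 0.8717788 mol/L, rounded to 4 dp:

0.8718 mol/L


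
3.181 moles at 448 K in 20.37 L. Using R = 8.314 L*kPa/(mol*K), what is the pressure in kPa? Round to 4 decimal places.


PV = nRT, solve for P = nRT / V.
nRT = 3.181 * 8.314 * 448 = 11848.1816
P = 11848.1816 / 20.37
P = 581.64858125 kPa, rounded to 4 dp:

581.6486 kPa


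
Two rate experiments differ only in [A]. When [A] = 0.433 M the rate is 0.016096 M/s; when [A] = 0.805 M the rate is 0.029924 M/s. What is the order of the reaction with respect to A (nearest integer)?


Rate is proportional to [A]^n, so rate2/rate1 = ([A]2/[A]1)^n. Take logs to solve for n.
rate2/rate1 = 0.029924 / 0.016096 = 1.8591
[A]2/[A]1 = 0.805 / 0.433 = 1.8591
n = ln(1.8591) / ln(1.8591) = 1.0
Nearest integer order:

1


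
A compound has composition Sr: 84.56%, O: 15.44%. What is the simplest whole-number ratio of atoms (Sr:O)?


Assume 100 g of compound, divide each mass% by atomic mass to get moles, then normalize by the smallest to get a raw atom ratio.
Moles per 100 g: Sr: 84.56/87.62 = 0.9651, O: 15.44/15.999 = 0.9651
Raw ratio (divide by min = 0.9651): Sr: 1.0, O: 1.0
Multiply by 1 to clear fractions: Sr: 1.0 ~= 1, O: 1.0 ~= 1
Reduce by GCD to get the simplest whole-number ratio:

1:1


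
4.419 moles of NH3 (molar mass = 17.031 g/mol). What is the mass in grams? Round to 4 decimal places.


mass = n * M
mass = 4.419 * 17.031
mass = 75.259989 g, rounded to 4 dp:

75.2600 g


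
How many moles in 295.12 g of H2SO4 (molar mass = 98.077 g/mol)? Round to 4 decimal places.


n = mass / M
n = 295.12 / 98.077
n = 3.00906431 mol, rounded to 4 dp:

3.0091 mol


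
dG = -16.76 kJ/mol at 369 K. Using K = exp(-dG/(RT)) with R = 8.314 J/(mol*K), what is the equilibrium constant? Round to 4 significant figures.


dG is in kJ/mol; multiply by 1000 to match R in J/(mol*K).
RT = 8.314 * 369 = 3067.866 J/mol
exponent = -dG*1000 / (RT) = -(-16.76*1000) / 3067.866 = 5.46308085
K = exp(5.46308085)
K = 235.82284, rounded to 4 significant figures:

235.8
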